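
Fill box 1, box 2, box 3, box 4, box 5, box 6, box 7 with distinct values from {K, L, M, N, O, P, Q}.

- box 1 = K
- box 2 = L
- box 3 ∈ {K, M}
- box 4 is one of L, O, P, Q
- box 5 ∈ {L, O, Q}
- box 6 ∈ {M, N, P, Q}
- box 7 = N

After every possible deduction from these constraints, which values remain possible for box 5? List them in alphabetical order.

box 1 has just one choice, so box 1 = K. So box 3 can't be K.
That leaves box 2 = L. Eliminate L elsewhere: box 4, box 5.
That leaves box 3 = M. Eliminate M elsewhere: box 6.
That leaves box 7 = N. So box 6 can't be N.
No further eliminations apply; box 5 can still be any of O, Q.

O, Q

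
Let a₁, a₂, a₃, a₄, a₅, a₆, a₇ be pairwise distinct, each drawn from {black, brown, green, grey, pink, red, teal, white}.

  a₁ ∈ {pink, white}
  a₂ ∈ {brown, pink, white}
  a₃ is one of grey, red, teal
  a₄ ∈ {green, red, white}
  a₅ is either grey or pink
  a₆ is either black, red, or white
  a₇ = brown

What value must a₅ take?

a₇'s domain is down to {brown}, so a₇ = brown. Eliminate brown elsewhere: a₂.
The 2 variables a₁ and a₂ are confined to {pink, white}, which locks those values in; drop them from a₄, a₅, a₆.
So a₅ = grey.

grey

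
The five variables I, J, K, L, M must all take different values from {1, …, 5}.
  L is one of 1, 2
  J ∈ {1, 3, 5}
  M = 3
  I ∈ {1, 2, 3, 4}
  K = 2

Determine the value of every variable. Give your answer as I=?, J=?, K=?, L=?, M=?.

K must be 2 (only option left). Strike 2 from I, L.
L's domain is down to {1}, so L = 1. So I, J can't be 1.
M must be 3 (only option left). Strike 3 from I, J.
That leaves I = 4.
J must be 5 (only option left).

I=4, J=5, K=2, L=1, M=3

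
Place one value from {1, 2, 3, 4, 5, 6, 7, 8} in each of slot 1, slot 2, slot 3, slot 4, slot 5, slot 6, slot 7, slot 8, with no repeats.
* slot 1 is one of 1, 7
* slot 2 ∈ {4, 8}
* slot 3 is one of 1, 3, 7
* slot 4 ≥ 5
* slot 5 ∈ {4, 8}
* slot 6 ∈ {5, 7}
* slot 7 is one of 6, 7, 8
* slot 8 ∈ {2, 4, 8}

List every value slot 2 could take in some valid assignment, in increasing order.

The 8 variables draw from only 8 values {1, 2, 3, 4, 5, 6, 7, 8}, so each is used; only slot 8 can be 2, hence slot 8 = 2.
Among the 7 still-open variables, 3 fits only slot 3 (and all 7 values in {1, 3, 4, 5, 6, 7, 8} must be used), so slot 3 = 3.
The 6 still-open variables together cover exactly {1, 4, 5, 6, 7, 8} — 6 values for 6 variables — and 1 appears only in slot 1's list, so slot 1 = 1.
slot 2 and slot 5 share exactly the 2 values {4, 8}; by pigeonhole those values go to them, so strike 4, 8 from slot 4, slot 7.
No further eliminations apply; slot 2 can still be any of 4, 8.

4, 8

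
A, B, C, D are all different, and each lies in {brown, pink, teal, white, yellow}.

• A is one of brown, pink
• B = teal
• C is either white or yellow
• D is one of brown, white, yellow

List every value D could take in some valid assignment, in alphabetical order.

brown, white, yellow

B's domain is down to {teal}, so B = teal.
No further eliminations apply; D can still be any of brown, white, yellow.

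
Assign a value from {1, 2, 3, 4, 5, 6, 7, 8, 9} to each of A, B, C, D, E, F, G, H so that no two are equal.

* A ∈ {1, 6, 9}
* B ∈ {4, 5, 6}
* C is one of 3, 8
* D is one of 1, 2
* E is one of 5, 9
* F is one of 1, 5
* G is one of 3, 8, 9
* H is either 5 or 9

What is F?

1

Among the 8 variables, 2 fits only D (and all 8 values in {1, 2, 3, 4, 5, 6, 8, 9} must be used), so D = 2.
The 7 still-open variables draw from only 7 values {1, 3, 4, 5, 6, 8, 9}, so each is used; only B can be 4, hence B = 4.
The 6 still-open variables together cover exactly {1, 3, 5, 6, 8, 9} — 6 values for 6 variables — and 6 appears only in A's list, so A = 6.
The 5 still-open variables draw from only 5 values {1, 3, 5, 8, 9}, so each is used; only F can be 1, hence F = 1.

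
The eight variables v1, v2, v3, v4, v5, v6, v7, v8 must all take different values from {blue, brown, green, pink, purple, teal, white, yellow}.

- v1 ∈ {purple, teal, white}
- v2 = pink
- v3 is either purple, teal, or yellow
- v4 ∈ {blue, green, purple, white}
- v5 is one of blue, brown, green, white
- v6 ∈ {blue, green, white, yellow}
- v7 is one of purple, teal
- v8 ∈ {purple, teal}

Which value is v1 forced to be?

white

v2 has just one choice, so v2 = pink.
The 7 still-open variables together cover exactly {blue, brown, green, purple, teal, white, yellow} — 7 values for 7 variables — and brown appears only in v5's list, so v5 = brown.
v7 and v8 share exactly the 2 values {purple, teal}; by pigeonhole those values go to them, so strike purple, teal from v1, v3, v4.
So v1 = white.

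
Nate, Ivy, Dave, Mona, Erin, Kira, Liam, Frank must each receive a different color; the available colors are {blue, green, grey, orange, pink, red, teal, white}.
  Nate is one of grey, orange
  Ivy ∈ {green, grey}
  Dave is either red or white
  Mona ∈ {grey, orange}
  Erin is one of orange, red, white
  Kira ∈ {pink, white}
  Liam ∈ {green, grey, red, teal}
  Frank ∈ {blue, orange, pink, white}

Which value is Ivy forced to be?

Among the 8 variables, blue fits only Frank (and all 8 values in {blue, green, grey, orange, pink, red, teal, white} must be used), so Frank = blue.
The 7 still-open variables draw from only 7 values {green, grey, orange, pink, red, teal, white}, so each is used; only Kira can be pink, hence Kira = pink.
The 6 still-open variables together cover exactly {green, grey, orange, red, teal, white} — 6 values for 6 variables — and teal appears only in Liam's list, so Liam = teal.
The 5 still-open variables together cover exactly {green, grey, orange, red, white} — 5 values for 5 variables — and green appears only in Ivy's list, so Ivy = green.

green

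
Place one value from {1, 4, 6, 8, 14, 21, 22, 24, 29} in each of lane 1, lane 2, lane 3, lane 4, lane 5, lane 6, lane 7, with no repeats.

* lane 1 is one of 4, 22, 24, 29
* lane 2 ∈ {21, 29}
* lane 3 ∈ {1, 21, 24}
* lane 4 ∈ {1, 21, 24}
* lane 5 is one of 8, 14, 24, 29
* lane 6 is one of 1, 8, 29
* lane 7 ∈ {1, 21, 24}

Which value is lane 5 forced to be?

14

The 3 variables lane 3, lane 4, lane 7 are confined to {1, 21, 24}, which locks those values in; drop them from lane 1, lane 2, lane 5, lane 6.
lane 2's domain is down to {29}, so lane 2 = 29. Strike 29 from lane 1, lane 5, lane 6.
lane 6 has just one choice, so lane 6 = 8. Remove 8 from lane 5.
So lane 5 = 14.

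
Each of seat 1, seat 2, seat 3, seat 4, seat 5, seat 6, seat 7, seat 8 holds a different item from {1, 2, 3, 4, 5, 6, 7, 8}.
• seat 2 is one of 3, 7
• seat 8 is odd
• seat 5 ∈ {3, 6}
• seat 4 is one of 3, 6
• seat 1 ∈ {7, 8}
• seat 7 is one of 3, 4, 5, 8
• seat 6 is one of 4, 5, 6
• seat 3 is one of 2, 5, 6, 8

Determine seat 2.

7

Among the 8 variables, 1 fits only seat 8 (and all 8 values in {1, 2, 3, 4, 5, 6, 7, 8} must be used), so seat 8 = 1.
The 7 still-open variables together cover exactly {2, 3, 4, 5, 6, 7, 8} — 7 values for 7 variables — and 2 appears only in seat 3's list, so seat 3 = 2.
seat 4 and seat 5 between them cover only {3, 6} — a naked pair. Remove those values from seat 2, seat 6, seat 7.
So seat 2 = 7.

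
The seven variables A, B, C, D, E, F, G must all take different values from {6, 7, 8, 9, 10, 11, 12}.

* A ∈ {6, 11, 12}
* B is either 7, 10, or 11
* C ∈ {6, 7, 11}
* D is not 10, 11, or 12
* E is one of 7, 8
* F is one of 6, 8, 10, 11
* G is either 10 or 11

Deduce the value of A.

12

The 7 variables draw from only 7 values {6, 7, 8, 9, 10, 11, 12}, so each is used; only D can be 9, hence D = 9.
Among the 6 still-open variables, 12 fits only A (and all 6 values in {6, 7, 8, 10, 11, 12} must be used), so A = 12.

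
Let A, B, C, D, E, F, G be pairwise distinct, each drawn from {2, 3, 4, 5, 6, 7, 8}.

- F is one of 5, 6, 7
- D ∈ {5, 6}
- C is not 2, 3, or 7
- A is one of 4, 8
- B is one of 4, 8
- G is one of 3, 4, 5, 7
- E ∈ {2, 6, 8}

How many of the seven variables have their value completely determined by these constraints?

3

The 7 variables together cover exactly {2, 3, 4, 5, 6, 7, 8} — 7 values for 7 variables — and 2 appears only in E's list, so E = 2.
The 6 still-open variables draw from only 6 values {3, 4, 5, 6, 7, 8}, so each is used; only G can be 3, hence G = 3.
The 5 still-open variables draw from only 5 values {4, 5, 6, 7, 8}, so each is used; only F can be 7, hence F = 7.
The 2 variables A and B are confined to {4, 8}, which locks those values in; drop them from C.
Determined: E=2, F=7, G=3. The other variables each still have more than one consistent value. That makes 3.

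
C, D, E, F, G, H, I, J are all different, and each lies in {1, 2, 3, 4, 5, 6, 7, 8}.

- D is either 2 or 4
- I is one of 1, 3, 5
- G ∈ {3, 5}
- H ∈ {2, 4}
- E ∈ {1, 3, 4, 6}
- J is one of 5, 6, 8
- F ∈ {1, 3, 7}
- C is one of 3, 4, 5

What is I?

1

The 8 variables together cover exactly {1, 2, 3, 4, 5, 6, 7, 8} — 8 values for 8 variables — and 7 appears only in F's list, so F = 7.
The 7 still-open variables together cover exactly {1, 2, 3, 4, 5, 6, 8} — 7 values for 7 variables — and 8 appears only in J's list, so J = 8.
The 6 still-open variables draw from only 6 values {1, 2, 3, 4, 5, 6}, so each is used; only E can be 6, hence E = 6.
The 5 still-open variables draw from only 5 values {1, 2, 3, 4, 5}, so each is used; only I can be 1, hence I = 1.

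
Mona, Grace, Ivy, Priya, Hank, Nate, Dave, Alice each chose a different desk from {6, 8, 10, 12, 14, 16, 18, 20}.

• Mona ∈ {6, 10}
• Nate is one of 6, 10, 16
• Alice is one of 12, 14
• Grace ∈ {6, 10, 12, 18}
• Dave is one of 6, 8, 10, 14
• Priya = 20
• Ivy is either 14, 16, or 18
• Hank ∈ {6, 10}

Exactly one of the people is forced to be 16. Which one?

Priya's domain is down to {20}, so Priya = 20.
The 7 still-open variables together cover exactly {6, 8, 10, 12, 14, 16, 18} — 7 values for 7 variables — and 8 appears only in Dave's list, so Dave = 8.
Mona and Hank share exactly the 2 values {6, 10}; by pigeonhole those values go to them, so strike 6, 10 from Grace, Nate.
So 16 goes to Nate.

Nate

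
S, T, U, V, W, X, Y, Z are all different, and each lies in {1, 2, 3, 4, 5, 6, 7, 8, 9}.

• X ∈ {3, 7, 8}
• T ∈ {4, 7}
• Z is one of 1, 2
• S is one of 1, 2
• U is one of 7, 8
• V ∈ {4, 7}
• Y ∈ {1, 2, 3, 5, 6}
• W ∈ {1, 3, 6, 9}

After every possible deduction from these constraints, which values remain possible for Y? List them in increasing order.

5, 6

S and Z between them cover only {1, 2} — a naked pair. Remove those values from W, Y.
T and V between them cover only {4, 7} — a naked pair. Remove those values from U, X.
U's domain is down to {8}, so U = 8. Strike 8 from X.
X's domain is down to {3}, so X = 3. So W, Y can't be 3.
No further eliminations apply; Y can still be any of 5, 6.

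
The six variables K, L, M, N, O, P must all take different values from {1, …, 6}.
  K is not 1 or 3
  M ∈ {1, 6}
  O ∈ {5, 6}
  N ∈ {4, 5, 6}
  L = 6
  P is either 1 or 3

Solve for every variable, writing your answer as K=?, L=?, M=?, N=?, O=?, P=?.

K=2, L=6, M=1, N=4, O=5, P=3

L's domain is down to {6}, so L = 6. Eliminate 6 elsewhere: K, M, N, O.
That leaves M = 1. Eliminate 1 elsewhere: P.
O has just one choice, so O = 5. Remove 5 from K, N.
That leaves P = 3.
That leaves N = 4. Eliminate 4 elsewhere: K.
K has just one choice, so K = 2.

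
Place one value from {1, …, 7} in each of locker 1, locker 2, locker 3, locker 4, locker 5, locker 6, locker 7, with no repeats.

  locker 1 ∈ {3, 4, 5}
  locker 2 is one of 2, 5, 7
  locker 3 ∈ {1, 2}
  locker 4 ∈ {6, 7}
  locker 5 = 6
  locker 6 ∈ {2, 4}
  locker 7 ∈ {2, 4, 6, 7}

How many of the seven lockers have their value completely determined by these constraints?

5

locker 5 has just one choice, so locker 5 = 6. Eliminate 6 elsewhere: locker 4, locker 7.
locker 4 has just one choice, so locker 4 = 7. So locker 2, locker 7 can't be 7.
The 5 still-open variables together cover exactly {1, 2, 3, 4, 5} — 5 values for 5 variables — and 1 appears only in locker 3's list, so locker 3 = 1.
The 4 still-open variables draw from only 4 values {2, 3, 4, 5}, so each is used; only locker 1 can be 3, hence locker 1 = 3.
Among the 3 still-open variables, 5 fits only locker 2 (and all 3 values in {2, 4, 5} must be used), so locker 2 = 5.
Determined: locker 1=3, locker 2=5, locker 3=1, locker 4=7, locker 5=6. The other lockers each still have more than one consistent value. That makes 5.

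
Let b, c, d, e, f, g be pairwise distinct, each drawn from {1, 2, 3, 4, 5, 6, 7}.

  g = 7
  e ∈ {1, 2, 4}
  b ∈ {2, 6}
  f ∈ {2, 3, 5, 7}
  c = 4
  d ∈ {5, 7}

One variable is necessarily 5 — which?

c must be 4 (only option left). Strike 4 from e.
That leaves g = 7. So d, f can't be 7.
So 5 goes to d.

d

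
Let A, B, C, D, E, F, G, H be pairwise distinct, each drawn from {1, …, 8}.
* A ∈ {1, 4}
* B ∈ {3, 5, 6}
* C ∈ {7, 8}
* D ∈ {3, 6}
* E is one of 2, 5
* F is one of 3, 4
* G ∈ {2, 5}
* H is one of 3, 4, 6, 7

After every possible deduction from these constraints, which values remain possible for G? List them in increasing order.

2, 5

Among the 8 variables, 1 fits only A (and all 8 values in {1, 2, 3, 4, 5, 6, 7, 8} must be used), so A = 1.
The 7 still-open variables together cover exactly {2, 3, 4, 5, 6, 7, 8} — 7 values for 7 variables — and 8 appears only in C's list, so C = 8.
Among the 6 still-open variables, 7 fits only H (and all 6 values in {2, 3, 4, 5, 6, 7} must be used), so H = 7.
Among the 5 still-open variables, 4 fits only F (and all 5 values in {2, 3, 4, 5, 6} must be used), so F = 4.
E and G between them cover only {2, 5} — a naked pair. Remove those values from B.
No further eliminations apply; G can still be any of 2, 5.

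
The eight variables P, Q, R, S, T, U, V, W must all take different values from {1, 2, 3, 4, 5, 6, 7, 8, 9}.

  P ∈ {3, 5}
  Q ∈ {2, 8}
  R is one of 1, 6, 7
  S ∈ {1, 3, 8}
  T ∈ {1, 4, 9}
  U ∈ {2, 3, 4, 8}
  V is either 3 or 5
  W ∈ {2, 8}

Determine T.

9

P and V between them cover only {3, 5} — a naked pair. Remove those values from S, U.
Q and W share exactly the 2 values {2, 8}; by pigeonhole those values go to them, so strike 2, 8 from S, U.
That leaves S = 1. Eliminate 1 elsewhere: R, T.
That leaves U = 4. Eliminate 4 elsewhere: T.
So T = 9.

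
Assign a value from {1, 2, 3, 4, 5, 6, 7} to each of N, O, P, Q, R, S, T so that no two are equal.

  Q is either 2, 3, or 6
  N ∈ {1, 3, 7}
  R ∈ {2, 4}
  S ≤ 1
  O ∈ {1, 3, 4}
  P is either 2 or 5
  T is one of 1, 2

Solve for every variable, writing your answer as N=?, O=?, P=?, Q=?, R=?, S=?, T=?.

S has just one choice, so S = 1. Eliminate 1 elsewhere: N, O, T.
T's domain is down to {2}, so T = 2. So P, Q, R can't be 2.
P has just one choice, so P = 5.
R must be 4 (only option left). Eliminate 4 elsewhere: O.
O must be 3 (only option left). So N, Q can't be 3.
That leaves Q = 6.
N must be 7 (only option left).

N=7, O=3, P=5, Q=6, R=4, S=1, T=2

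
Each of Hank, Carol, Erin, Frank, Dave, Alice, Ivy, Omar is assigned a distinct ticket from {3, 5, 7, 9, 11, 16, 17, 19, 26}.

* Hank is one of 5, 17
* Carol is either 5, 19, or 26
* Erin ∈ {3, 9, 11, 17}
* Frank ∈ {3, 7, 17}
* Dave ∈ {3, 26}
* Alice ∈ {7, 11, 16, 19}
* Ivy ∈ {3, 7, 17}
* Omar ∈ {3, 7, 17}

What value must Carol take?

19

The 3 variables Frank, Ivy, Omar are confined to {3, 7, 17}, which locks those values in; drop them from Hank, Erin, Dave, Alice.
That leaves Hank = 5. Eliminate 5 elsewhere: Carol.
Dave's domain is down to {26}, so Dave = 26. Strike 26 from Carol.
So Carol = 19.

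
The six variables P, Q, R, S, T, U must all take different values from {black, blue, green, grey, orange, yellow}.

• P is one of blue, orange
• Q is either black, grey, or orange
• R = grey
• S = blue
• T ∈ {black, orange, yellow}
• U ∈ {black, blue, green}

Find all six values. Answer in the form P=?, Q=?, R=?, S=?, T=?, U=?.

P=orange, Q=black, R=grey, S=blue, T=yellow, U=green

R has just one choice, so R = grey. Remove grey from Q.
S must be blue (only option left). Remove blue from P, U.
P must be orange (only option left). Eliminate orange elsewhere: Q, T.
Q's domain is down to {black}, so Q = black. Remove black from T, U.
T's domain is down to {yellow}, so T = yellow.
U must be green (only option left).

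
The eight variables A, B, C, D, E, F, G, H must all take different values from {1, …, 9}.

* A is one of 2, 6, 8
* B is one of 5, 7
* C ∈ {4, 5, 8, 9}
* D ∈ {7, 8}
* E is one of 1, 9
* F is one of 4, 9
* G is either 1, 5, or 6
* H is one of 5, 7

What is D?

8

The 8 variables together cover exactly {1, 2, 4, 5, 6, 7, 8, 9} — 8 values for 8 variables — and 2 appears only in A's list, so A = 2.
Among the 7 still-open variables, 6 fits only G (and all 7 values in {1, 4, 5, 6, 7, 8, 9} must be used), so G = 6.
Among the 6 still-open variables, 1 fits only E (and all 6 values in {1, 4, 5, 7, 8, 9} must be used), so E = 1.
The 2 variables B and H are confined to {5, 7}, which locks those values in; drop them from C, D.
So D = 8.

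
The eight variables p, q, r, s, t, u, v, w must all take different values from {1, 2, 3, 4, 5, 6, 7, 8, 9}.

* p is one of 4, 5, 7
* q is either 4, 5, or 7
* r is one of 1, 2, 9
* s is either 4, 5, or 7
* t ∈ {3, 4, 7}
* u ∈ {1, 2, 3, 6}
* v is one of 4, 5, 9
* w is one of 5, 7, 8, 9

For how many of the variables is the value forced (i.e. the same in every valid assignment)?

3

p, q, s share exactly the 3 values {4, 5, 7}; by pigeonhole those values go to them, so strike 4, 5, 7 from t, v, w.
t's domain is down to {3}, so t = 3. Strike 3 from u.
v has just one choice, so v = 9. Remove 9 from r, w.
w must be 8 (only option left).
Determined: t=3, v=9, w=8. The other variables each still have more than one consistent value. That makes 3.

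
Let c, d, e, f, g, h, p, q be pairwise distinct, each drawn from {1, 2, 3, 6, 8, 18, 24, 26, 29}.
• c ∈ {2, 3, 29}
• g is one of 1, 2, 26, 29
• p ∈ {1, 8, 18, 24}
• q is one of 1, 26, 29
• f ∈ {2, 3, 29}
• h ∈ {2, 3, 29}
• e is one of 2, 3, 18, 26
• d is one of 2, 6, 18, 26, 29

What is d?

6

The 3 variables c, f, h are confined to {2, 3, 29}, which locks those values in; drop them from d, e, g, q.
The 2 variables g and q are confined to {1, 26}, which locks those values in; drop them from d, e, p.
e's domain is down to {18}, so e = 18. Strike 18 from d, p.
So d = 6.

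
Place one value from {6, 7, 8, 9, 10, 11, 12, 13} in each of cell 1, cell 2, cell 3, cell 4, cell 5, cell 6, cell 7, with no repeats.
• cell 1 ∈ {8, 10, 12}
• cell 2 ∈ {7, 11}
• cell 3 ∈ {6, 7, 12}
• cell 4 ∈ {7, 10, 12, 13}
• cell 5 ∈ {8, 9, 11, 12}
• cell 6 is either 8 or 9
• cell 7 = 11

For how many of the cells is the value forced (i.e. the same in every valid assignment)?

2

cell 7 has just one choice, so cell 7 = 11. Eliminate 11 elsewhere: cell 2, cell 5.
cell 2 has just one choice, so cell 2 = 7. Remove 7 from cell 3, cell 4.
Determined: cell 2=7, cell 7=11. The other cells each still have more than one consistent value. That makes 2.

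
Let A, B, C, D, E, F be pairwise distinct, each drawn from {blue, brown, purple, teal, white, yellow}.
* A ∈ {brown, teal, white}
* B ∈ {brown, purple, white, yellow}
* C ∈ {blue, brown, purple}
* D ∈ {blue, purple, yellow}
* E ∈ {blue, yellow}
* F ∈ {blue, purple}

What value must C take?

The 6 variables together cover exactly {blue, brown, purple, teal, white, yellow} — 6 values for 6 variables — and teal appears only in A's list, so A = teal.
Among the 5 still-open variables, white fits only B (and all 5 values in {blue, brown, purple, white, yellow} must be used), so B = white.
The 4 still-open variables together cover exactly {blue, brown, purple, yellow} — 4 values for 4 variables — and brown appears only in C's list, so C = brown.

brown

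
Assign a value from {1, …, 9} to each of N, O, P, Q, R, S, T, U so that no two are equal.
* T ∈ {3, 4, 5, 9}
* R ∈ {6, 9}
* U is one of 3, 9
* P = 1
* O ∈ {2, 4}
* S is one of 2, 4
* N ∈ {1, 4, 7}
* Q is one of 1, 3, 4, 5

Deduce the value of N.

P's domain is down to {1}, so P = 1. Eliminate 1 elsewhere: N, Q.
Among the 7 still-open variables, 6 fits only R (and all 7 values in {2, 3, 4, 5, 6, 7, 9} must be used), so R = 6.
The 6 still-open variables draw from only 6 values {2, 3, 4, 5, 7, 9}, so each is used; only N can be 7, hence N = 7.

7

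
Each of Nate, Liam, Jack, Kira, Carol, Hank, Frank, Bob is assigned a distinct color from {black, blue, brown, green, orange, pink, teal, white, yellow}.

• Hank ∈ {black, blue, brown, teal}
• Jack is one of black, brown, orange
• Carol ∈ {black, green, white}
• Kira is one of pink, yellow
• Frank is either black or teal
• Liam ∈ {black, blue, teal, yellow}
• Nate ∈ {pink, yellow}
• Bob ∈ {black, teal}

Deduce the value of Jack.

Nate and Kira share exactly the 2 values {pink, yellow}; by pigeonhole those values go to them, so strike pink, yellow from Liam.
The 2 variables Frank and Bob are confined to {black, teal}, which locks those values in; drop them from Liam, Jack, Carol, Hank.
Liam's domain is down to {blue}, so Liam = blue. Eliminate blue elsewhere: Hank.
Hank must be brown (only option left). Remove brown from Jack.
So Jack = orange.

orange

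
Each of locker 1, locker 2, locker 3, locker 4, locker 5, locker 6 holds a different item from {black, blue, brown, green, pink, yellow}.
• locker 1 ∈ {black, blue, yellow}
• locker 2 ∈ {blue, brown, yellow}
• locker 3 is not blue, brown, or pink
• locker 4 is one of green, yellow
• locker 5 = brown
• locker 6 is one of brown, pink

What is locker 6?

pink

locker 5 must be brown (only option left). So locker 2, locker 6 can't be brown.
So locker 6 = pink.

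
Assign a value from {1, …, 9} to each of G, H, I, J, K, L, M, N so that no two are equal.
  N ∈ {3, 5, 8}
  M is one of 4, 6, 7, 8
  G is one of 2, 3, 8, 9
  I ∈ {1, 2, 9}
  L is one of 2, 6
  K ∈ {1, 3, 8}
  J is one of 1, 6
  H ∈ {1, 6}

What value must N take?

H and J share exactly the 2 values {1, 6}; by pigeonhole those values go to them, so strike 1, 6 from I, K, L, M.
L must be 2 (only option left). Eliminate 2 elsewhere: G, I.
I must be 9 (only option left). Eliminate 9 elsewhere: G.
The 2 variables G and K are confined to {3, 8}, which locks those values in; drop them from M, N.
So N = 5.

5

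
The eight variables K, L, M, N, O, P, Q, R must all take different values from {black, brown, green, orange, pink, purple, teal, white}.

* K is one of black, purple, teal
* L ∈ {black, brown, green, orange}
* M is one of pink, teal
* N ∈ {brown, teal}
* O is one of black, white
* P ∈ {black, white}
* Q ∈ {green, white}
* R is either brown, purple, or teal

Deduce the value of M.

pink

The 8 variables draw from only 8 values {black, brown, green, orange, pink, purple, teal, white}, so each is used; only L can be orange, hence L = orange.
The 7 still-open variables together cover exactly {black, brown, green, pink, purple, teal, white} — 7 values for 7 variables — and green appears only in Q's list, so Q = green.
The 6 still-open variables together cover exactly {black, brown, pink, purple, teal, white} — 6 values for 6 variables — and pink appears only in M's list, so M = pink.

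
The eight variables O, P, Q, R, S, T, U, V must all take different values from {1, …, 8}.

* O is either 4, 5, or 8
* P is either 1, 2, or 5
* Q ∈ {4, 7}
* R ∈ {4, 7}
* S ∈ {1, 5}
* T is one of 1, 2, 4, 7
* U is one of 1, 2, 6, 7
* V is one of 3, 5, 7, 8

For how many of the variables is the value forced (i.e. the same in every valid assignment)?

3

The 8 variables together cover exactly {1, 2, 3, 4, 5, 6, 7, 8} — 8 values for 8 variables — and 3 appears only in V's list, so V = 3.
The 7 still-open variables together cover exactly {1, 2, 4, 5, 6, 7, 8} — 7 values for 7 variables — and 6 appears only in U's list, so U = 6.
The 6 still-open variables together cover exactly {1, 2, 4, 5, 7, 8} — 6 values for 6 variables — and 8 appears only in O's list, so O = 8.
Q and R share exactly the 2 values {4, 7}; by pigeonhole those values go to them, so strike 4, 7 from T.
Determined: O=8, U=6, V=3. The other variables each still have more than one consistent value. That makes 3.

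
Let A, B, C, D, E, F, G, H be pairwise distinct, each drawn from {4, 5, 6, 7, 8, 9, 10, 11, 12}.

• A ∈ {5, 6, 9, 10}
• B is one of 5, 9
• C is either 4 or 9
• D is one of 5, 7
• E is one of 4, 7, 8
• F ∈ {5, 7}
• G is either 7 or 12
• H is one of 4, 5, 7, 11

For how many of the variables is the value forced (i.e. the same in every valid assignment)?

5

D and F between them cover only {5, 7} — a naked pair. Remove those values from A, B, E, G, H.
B has just one choice, so B = 9. Strike 9 from A, C.
C must be 4 (only option left). So E, H can't be 4.
That leaves E = 8.
G must be 12 (only option left).
H's domain is down to {11}, so H = 11.
Determined: B=9, C=4, E=8, G=12, H=11. The other variables each still have more than one consistent value. That makes 5.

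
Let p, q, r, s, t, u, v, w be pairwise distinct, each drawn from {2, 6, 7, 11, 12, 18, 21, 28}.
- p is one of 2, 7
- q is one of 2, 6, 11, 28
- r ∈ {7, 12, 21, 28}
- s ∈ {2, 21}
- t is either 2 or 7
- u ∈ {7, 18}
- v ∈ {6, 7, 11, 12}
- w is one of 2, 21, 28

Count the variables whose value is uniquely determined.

4

Among the 8 variables, 18 fits only u (and all 8 values in {2, 6, 7, 11, 12, 18, 21, 28} must be used), so u = 18.
p and t between them cover only {2, 7} — a naked pair. Remove those values from q, r, s, v, w.
s has just one choice, so s = 21. So r, w can't be 21.
w's domain is down to {28}, so w = 28. Remove 28 from q, r.
r has just one choice, so r = 12. Eliminate 12 elsewhere: v.
Determined: r=12, s=21, u=18, w=28. The other variables each still have more than one consistent value. That makes 4.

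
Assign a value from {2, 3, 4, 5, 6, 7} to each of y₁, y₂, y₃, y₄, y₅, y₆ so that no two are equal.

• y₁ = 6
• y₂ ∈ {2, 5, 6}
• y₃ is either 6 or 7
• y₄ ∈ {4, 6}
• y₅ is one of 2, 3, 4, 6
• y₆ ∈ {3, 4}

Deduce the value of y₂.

5

y₁ has just one choice, so y₁ = 6. Eliminate 6 elsewhere: y₂, y₃, y₄, y₅.
y₃ must be 7 (only option left).
That leaves y₄ = 4. Eliminate 4 elsewhere: y₅, y₆.
y₆ has just one choice, so y₆ = 3. Remove 3 from y₅.
y₅'s domain is down to {2}, so y₅ = 2. Strike 2 from y₂.
So y₂ = 5.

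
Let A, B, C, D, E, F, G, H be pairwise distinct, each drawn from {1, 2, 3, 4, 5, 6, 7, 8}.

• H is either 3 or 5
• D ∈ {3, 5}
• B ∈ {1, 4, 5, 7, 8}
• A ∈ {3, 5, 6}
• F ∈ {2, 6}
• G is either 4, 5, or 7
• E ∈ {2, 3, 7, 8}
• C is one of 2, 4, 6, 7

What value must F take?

2

The 8 variables together cover exactly {1, 2, 3, 4, 5, 6, 7, 8} — 8 values for 8 variables — and 1 appears only in B's list, so B = 1.
The 7 still-open variables draw from only 7 values {2, 3, 4, 5, 6, 7, 8}, so each is used; only E can be 8, hence E = 8.
The 2 variables D and H are confined to {3, 5}, which locks those values in; drop them from A, G.
A's domain is down to {6}, so A = 6. Remove 6 from C, F.
So F = 2.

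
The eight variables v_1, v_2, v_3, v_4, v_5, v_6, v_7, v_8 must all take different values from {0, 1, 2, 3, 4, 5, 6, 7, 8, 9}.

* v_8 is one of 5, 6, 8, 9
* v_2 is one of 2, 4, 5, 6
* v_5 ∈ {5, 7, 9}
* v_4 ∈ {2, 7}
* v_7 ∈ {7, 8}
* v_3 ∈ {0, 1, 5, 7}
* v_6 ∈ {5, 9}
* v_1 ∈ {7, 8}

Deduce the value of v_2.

v_1 and v_7 share exactly the 2 values {7, 8}; by pigeonhole those values go to them, so strike 7, 8 from v_3, v_4, v_5, v_8.
v_4 has just one choice, so v_4 = 2. Remove 2 from v_2.
The 2 variables v_5 and v_6 are confined to {5, 9}, which locks those values in; drop them from v_2, v_3, v_8.
v_8 must be 6 (only option left). Remove 6 from v_2.
So v_2 = 4.

4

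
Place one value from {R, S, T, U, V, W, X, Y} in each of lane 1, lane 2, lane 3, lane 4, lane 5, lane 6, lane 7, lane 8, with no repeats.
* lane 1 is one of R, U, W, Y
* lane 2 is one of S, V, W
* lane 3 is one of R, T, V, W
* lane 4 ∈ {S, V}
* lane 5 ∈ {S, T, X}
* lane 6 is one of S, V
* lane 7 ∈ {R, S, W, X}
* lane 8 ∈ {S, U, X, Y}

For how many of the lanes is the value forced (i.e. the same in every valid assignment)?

1

lane 4 and lane 6 share exactly the 2 values {S, V}; by pigeonhole those values go to them, so strike S, V from lane 2, lane 3, lane 5, lane 7, lane 8.
lane 2 must be W (only option left). Remove W from lane 1, lane 3, lane 7.
lane 3, lane 5, lane 7 between them cover only {R, T, X} — a naked triple. Remove those values from lane 1, lane 8.
Determined: lane 2=W. The other lanes each still have more than one consistent value. That makes 1.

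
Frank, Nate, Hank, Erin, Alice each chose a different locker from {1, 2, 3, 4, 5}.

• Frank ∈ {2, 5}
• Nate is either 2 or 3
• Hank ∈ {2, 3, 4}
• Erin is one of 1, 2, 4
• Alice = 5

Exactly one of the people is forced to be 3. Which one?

Alice has just one choice, so Alice = 5. Remove 5 from Frank.
That leaves Frank = 2. So Nate, Hank, Erin can't be 2.
So 3 goes to Nate.

Nate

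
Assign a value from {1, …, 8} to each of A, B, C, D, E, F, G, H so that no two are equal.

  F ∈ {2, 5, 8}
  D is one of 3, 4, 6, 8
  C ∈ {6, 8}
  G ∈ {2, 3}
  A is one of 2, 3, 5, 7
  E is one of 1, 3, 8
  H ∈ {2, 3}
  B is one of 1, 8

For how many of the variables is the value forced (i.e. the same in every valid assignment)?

4

The 8 variables together cover exactly {1, 2, 3, 4, 5, 6, 7, 8} — 8 values for 8 variables — and 4 appears only in D's list, so D = 4.
The 7 still-open variables together cover exactly {1, 2, 3, 5, 6, 7, 8} — 7 values for 7 variables — and 6 appears only in C's list, so C = 6.
The 6 still-open variables draw from only 6 values {1, 2, 3, 5, 7, 8}, so each is used; only A can be 7, hence A = 7.
Among the 5 still-open variables, 5 fits only F (and all 5 values in {1, 2, 3, 5, 8} must be used), so F = 5.
G and H share exactly the 2 values {2, 3}; by pigeonhole those values go to them, so strike 2, 3 from E.
Determined: A=7, C=6, D=4, F=5. The other variables each still have more than one consistent value. That makes 4.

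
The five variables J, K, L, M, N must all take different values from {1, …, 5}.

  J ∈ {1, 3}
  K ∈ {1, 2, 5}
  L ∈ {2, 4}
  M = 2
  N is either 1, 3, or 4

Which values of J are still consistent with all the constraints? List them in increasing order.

1, 3

M's domain is down to {2}, so M = 2. Eliminate 2 elsewhere: K, L.
L's domain is down to {4}, so L = 4. So N can't be 4.
Among the 3 still-open variables, 5 fits only K (and all 3 values in {1, 3, 5} must be used), so K = 5.
No further eliminations apply; J can still be any of 1, 3.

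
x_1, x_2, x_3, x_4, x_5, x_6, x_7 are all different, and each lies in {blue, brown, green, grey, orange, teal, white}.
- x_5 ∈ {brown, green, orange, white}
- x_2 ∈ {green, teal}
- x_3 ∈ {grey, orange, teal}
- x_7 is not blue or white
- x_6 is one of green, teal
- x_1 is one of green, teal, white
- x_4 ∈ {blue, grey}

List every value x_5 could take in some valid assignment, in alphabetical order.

Among the 7 variables, blue fits only x_4 (and all 7 values in {blue, brown, green, grey, orange, teal, white} must be used), so x_4 = blue.
x_2 and x_6 between them cover only {green, teal} — a naked pair. Remove those values from x_1, x_3, x_5, x_7.
x_1 must be white (only option left). Eliminate white elsewhere: x_5.
No further eliminations apply; x_5 can still be any of brown, orange.

brown, orange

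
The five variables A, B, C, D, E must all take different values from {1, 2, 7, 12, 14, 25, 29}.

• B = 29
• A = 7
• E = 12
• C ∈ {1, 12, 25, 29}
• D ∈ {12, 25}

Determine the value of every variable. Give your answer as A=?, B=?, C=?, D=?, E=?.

A=7, B=29, C=1, D=25, E=12

A has just one choice, so A = 7.
B must be 29 (only option left). Eliminate 29 elsewhere: C.
E has just one choice, so E = 12. So C, D can't be 12.
D must be 25 (only option left). Remove 25 from C.
That leaves C = 1.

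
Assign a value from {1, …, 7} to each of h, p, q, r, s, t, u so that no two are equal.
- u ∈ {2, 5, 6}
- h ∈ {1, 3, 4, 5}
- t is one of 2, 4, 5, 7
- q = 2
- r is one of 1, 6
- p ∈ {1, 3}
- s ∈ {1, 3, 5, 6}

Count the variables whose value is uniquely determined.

3

q has just one choice, so q = 2. Eliminate 2 elsewhere: t, u.
Among the 6 still-open variables, 7 fits only t (and all 6 values in {1, 3, 4, 5, 6, 7} must be used), so t = 7.
Among the 5 still-open variables, 4 fits only h (and all 5 values in {1, 3, 4, 5, 6} must be used), so h = 4.
Determined: h=4, q=2, t=7. The other variables each still have more than one consistent value. That makes 3.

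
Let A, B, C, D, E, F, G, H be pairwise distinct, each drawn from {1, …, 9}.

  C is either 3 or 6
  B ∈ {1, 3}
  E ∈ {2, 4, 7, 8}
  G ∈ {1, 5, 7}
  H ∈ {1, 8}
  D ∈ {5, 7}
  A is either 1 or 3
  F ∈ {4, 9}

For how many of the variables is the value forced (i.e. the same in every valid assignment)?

2

A and B between them cover only {1, 3} — a naked pair. Remove those values from C, G, H.
C has just one choice, so C = 6.
H has just one choice, so H = 8. Remove 8 from E.
The 2 variables D and G are confined to {5, 7}, which locks those values in; drop them from E.
Determined: C=6, H=8. The other variables each still have more than one consistent value. That makes 2.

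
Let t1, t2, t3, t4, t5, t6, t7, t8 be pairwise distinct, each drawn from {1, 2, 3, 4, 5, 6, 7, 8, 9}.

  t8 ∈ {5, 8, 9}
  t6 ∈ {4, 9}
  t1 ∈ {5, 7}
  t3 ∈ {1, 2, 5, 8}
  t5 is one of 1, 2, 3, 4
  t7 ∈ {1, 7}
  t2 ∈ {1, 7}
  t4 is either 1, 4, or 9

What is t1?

5

Among the 8 variables, 3 fits only t5 (and all 8 values in {1, 2, 3, 4, 5, 7, 8, 9} must be used), so t5 = 3.
Among the 7 still-open variables, 2 fits only t3 (and all 7 values in {1, 2, 4, 5, 7, 8, 9} must be used), so t3 = 2.
The 6 still-open variables draw from only 6 values {1, 4, 5, 7, 8, 9}, so each is used; only t8 can be 8, hence t8 = 8.
Among the 5 still-open variables, 5 fits only t1 (and all 5 values in {1, 4, 5, 7, 9} must be used), so t1 = 5.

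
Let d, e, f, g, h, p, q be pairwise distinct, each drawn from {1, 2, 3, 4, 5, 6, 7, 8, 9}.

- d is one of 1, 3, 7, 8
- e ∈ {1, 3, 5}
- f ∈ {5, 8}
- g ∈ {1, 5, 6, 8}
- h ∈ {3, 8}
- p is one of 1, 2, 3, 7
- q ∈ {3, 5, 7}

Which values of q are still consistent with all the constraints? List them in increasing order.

Among the 7 variables, 2 fits only p (and all 7 values in {1, 2, 3, 5, 6, 7, 8} must be used), so p = 2.
The 6 still-open variables together cover exactly {1, 3, 5, 6, 7, 8} — 6 values for 6 variables — and 6 appears only in g's list, so g = 6.
No further eliminations apply; q can still be any of 3, 5, 7.

3, 5, 7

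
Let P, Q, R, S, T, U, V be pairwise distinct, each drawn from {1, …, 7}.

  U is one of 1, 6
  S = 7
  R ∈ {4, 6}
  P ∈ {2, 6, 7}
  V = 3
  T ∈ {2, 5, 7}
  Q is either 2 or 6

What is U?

S's domain is down to {7}, so S = 7. So P, T can't be 7.
V's domain is down to {3}, so V = 3.
Among the 5 still-open variables, 1 fits only U (and all 5 values in {1, 2, 4, 5, 6} must be used), so U = 1.

1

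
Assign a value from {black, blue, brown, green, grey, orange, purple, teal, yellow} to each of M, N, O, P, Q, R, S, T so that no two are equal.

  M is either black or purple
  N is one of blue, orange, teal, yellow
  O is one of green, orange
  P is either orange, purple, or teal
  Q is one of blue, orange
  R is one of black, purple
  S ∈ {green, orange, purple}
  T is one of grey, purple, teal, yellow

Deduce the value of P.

teal

Among the 8 variables, grey fits only T (and all 8 values in {black, blue, green, grey, orange, purple, teal, yellow} must be used), so T = grey.
The 7 still-open variables together cover exactly {black, blue, green, orange, purple, teal, yellow} — 7 values for 7 variables — and yellow appears only in N's list, so N = yellow.
The 6 still-open variables together cover exactly {black, blue, green, orange, purple, teal} — 6 values for 6 variables — and blue appears only in Q's list, so Q = blue.
The 5 still-open variables together cover exactly {black, green, orange, purple, teal} — 5 values for 5 variables — and teal appears only in P's list, so P = teal.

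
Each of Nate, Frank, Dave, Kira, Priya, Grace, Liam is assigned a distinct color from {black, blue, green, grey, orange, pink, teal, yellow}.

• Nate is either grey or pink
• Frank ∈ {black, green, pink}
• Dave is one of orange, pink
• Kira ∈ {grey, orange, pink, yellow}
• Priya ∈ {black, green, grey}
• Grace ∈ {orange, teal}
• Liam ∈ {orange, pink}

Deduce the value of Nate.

Among the 7 variables, teal fits only Grace (and all 7 values in {black, green, grey, orange, pink, teal, yellow} must be used), so Grace = teal.
The 6 still-open variables together cover exactly {black, green, grey, orange, pink, yellow} — 6 values for 6 variables — and yellow appears only in Kira's list, so Kira = yellow.
Dave and Liam between them cover only {orange, pink} — a naked pair. Remove those values from Nate, Frank.
So Nate = grey.

grey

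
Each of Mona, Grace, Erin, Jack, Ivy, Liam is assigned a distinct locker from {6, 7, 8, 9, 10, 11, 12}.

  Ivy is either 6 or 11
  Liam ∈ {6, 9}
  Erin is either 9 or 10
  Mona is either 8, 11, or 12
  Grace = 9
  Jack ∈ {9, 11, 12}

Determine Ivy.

Grace must be 9 (only option left). Eliminate 9 elsewhere: Erin, Jack, Liam.
Erin has just one choice, so Erin = 10.
Liam has just one choice, so Liam = 6. Strike 6 from Ivy.
So Ivy = 11.

11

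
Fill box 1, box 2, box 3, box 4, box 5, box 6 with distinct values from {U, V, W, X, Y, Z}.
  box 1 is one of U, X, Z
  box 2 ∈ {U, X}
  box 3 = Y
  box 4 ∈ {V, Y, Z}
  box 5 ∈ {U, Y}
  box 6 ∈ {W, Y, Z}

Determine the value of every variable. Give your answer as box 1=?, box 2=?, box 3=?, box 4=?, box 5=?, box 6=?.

box 3 has just one choice, so box 3 = Y. So box 4, box 5, box 6 can't be Y.
box 5 has just one choice, so box 5 = U. Remove U from box 1, box 2.
box 2's domain is down to {X}, so box 2 = X. So box 1 can't be X.
box 1 has just one choice, so box 1 = Z. Remove Z from box 4, box 6.
box 4 has just one choice, so box 4 = V.
box 6 must be W (only option left).

box 1=Z, box 2=X, box 3=Y, box 4=V, box 5=U, box 6=W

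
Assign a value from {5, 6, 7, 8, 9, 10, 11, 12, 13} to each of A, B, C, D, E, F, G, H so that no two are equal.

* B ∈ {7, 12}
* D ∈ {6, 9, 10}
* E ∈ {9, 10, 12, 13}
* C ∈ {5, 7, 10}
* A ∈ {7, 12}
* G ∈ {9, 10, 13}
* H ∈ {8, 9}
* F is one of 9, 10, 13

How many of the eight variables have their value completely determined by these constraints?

The 8 variables draw from only 8 values {5, 6, 7, 8, 9, 10, 12, 13}, so each is used; only C can be 5, hence C = 5.
The 7 still-open variables together cover exactly {6, 7, 8, 9, 10, 12, 13} — 7 values for 7 variables — and 6 appears only in D's list, so D = 6.
Among the 6 still-open variables, 8 fits only H (and all 6 values in {7, 8, 9, 10, 12, 13} must be used), so H = 8.
A and B between them cover only {7, 12} — a naked pair. Remove those values from E.
Determined: C=5, D=6, H=8. The other variables each still have more than one consistent value. That makes 3.

3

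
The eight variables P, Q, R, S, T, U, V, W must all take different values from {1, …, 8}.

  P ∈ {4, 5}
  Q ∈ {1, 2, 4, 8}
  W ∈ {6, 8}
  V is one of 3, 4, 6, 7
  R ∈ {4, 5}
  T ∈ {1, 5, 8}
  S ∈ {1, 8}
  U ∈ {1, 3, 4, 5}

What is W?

6

The 8 variables together cover exactly {1, 2, 3, 4, 5, 6, 7, 8} — 8 values for 8 variables — and 2 appears only in Q's list, so Q = 2.
Among the 7 still-open variables, 7 fits only V (and all 7 values in {1, 3, 4, 5, 6, 7, 8} must be used), so V = 7.
The 6 still-open variables together cover exactly {1, 3, 4, 5, 6, 8} — 6 values for 6 variables — and 3 appears only in U's list, so U = 3.
The 5 still-open variables together cover exactly {1, 4, 5, 6, 8} — 5 values for 5 variables — and 6 appears only in W's list, so W = 6.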